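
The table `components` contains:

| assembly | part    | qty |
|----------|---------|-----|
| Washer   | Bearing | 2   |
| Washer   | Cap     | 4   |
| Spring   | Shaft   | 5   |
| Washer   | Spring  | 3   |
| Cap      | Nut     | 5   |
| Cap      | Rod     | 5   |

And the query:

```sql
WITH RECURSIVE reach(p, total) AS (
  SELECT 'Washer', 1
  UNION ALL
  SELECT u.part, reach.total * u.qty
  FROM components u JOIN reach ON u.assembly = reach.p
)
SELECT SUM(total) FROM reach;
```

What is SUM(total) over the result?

65

Base: (Washer, total=1).
Iteration 1: components of {Washer} -> Bearing = 1*2 = 2, Cap = 1*4 = 4, Spring = 1*3 = 3.
Iteration 2: components of {Bearing,Cap,Spring} -> Nut = 4*5 = 20, Rod = 4*5 = 20, Shaft = 3*5 = 15.
Iteration 3: no further components; recursion stops.
SUM(total) = 1 + 3 + 4 + 2 + 15 + 20 + 20 = 65.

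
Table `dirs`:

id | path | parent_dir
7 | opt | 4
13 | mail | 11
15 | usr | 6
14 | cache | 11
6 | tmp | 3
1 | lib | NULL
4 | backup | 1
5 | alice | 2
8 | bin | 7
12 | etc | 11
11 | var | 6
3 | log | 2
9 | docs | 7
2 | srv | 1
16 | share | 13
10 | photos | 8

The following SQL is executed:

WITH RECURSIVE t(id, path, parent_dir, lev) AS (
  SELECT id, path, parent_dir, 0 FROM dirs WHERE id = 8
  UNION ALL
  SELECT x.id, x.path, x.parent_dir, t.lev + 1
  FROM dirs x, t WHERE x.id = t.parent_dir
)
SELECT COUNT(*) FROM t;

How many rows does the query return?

4

Base: id=8 (bin), parent_dir=7, lev 0.
Iteration 1: join on id=7 -> opt (id 7, parent_dir=4, lev 1).
Iteration 2: join on id=4 -> backup (id 4, parent_dir=1, lev 2).
Iteration 3: join on id=1 -> lib (id 1, parent_dir=NULL, lev 3).
Iteration 4: parent_dir is NULL; no match; recursion stops.
Total rows emitted: 4.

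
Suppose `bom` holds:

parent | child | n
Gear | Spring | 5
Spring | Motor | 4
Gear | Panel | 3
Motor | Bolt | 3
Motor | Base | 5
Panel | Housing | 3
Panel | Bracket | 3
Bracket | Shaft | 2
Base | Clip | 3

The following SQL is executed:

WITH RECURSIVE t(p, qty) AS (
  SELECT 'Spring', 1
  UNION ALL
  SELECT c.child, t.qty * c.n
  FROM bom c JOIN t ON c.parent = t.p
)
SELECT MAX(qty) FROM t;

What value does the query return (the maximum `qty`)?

Base: (Spring, qty=1).
Iteration 1: components of {Spring} -> Motor = 1*4 = 4.
Iteration 2: components of {Motor} -> Base = 4*5 = 20, Bolt = 4*3 = 12.
Iteration 3: components of {Base,Bolt} -> Clip = 20*3 = 60.
Iteration 4: no further components; recursion stops.
qty values: 1, 4, 12, 20, 60; the maximum is 60.

60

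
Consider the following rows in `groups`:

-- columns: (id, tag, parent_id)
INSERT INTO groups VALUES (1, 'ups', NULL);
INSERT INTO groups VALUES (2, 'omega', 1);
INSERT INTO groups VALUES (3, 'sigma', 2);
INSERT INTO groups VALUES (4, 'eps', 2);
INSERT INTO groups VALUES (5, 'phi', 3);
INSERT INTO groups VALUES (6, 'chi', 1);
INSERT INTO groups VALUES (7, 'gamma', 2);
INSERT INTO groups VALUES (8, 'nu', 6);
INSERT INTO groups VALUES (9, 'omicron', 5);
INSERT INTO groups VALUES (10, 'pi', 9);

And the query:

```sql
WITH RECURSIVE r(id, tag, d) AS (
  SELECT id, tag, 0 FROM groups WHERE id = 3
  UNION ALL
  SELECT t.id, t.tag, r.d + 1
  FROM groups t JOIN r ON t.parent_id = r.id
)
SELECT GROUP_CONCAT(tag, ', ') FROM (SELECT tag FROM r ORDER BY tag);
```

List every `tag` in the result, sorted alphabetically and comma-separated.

omicron, phi, pi, sigma

Base: id=3 (sigma) at d 0.
Iteration 1: rows with parent_id in {3} -> phi (id 5, d 1).
Iteration 2: rows with parent_id in {5} -> omicron (id 9, d 2).
Iteration 3: rows with parent_id in {9} -> pi (id 10, d 3).
Iteration 4: no rows with parent_id in {10}; recursion stops.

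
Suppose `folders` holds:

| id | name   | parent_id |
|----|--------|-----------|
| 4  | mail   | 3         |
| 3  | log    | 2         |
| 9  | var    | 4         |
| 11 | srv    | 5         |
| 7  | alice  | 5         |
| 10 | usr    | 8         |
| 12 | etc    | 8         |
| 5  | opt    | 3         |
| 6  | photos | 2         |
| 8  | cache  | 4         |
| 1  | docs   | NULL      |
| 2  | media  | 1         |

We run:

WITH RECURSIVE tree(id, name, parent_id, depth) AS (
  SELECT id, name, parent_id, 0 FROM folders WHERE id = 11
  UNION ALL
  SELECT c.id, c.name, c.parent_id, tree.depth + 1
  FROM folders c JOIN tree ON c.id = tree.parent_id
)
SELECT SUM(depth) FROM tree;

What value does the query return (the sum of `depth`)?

Base: id=11 (srv), parent_id=5, depth 0.
Iteration 1: join on id=5 -> opt (id 5, parent_id=3, depth 1).
Iteration 2: join on id=3 -> log (id 3, parent_id=2, depth 2).
Iteration 3: join on id=2 -> media (id 2, parent_id=1, depth 3).
Iteration 4: join on id=1 -> docs (id 1, parent_id=NULL, depth 4).
Iteration 5: parent_id is NULL; no match; recursion stops.
SUM(depth) = 0 + 1 + 2 + 3 + 4 = 10.

10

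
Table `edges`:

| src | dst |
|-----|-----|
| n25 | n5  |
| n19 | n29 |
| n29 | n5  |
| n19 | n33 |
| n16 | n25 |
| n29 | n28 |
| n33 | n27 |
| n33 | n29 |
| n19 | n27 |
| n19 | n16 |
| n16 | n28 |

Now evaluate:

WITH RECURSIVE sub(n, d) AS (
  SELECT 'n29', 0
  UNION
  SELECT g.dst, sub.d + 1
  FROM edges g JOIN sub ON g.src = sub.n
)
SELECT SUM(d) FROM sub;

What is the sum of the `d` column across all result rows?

Base: (n29, d=0).
Iteration 1: edges from {n29} -> (n28, d=1), (n5, d=1).
Iteration 2: no outgoing edges from {n28,n5}; recursion stops.
SUM(d) = 0 + 1 + 1 = 2.

2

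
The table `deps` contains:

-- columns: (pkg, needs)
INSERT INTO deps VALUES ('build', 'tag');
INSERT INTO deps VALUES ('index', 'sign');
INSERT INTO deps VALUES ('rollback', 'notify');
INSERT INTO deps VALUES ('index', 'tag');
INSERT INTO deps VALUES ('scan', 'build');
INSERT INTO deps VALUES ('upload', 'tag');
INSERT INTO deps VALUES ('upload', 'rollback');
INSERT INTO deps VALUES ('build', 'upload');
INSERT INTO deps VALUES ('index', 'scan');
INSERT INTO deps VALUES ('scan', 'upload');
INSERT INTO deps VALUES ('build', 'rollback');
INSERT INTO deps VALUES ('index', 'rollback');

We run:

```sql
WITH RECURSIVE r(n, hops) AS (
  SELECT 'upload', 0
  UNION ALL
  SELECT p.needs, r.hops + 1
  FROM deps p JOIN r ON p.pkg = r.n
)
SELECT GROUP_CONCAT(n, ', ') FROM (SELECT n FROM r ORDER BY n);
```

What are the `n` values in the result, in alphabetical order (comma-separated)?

notify, rollback, tag, upload

Base: (upload, hops=0).
Iteration 1: edges from {upload} -> (rollback, hops=1), (tag, hops=1).
Iteration 2: edges from {rollback,tag} -> (notify, hops=2).
Iteration 3: no outgoing edges from {notify}; recursion stops.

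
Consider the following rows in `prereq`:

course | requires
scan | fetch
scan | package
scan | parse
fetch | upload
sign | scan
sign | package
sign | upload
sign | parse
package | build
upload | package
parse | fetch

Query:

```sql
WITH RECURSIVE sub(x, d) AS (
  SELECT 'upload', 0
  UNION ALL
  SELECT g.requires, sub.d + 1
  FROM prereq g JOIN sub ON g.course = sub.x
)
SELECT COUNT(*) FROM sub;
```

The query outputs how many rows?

3

Base: (upload, d=0).
Iteration 1: edges from {upload} -> (package, d=1).
Iteration 2: edges from {package} -> (build, d=2).
Iteration 3: no outgoing edges from {build}; recursion stops.
Total rows emitted: 3.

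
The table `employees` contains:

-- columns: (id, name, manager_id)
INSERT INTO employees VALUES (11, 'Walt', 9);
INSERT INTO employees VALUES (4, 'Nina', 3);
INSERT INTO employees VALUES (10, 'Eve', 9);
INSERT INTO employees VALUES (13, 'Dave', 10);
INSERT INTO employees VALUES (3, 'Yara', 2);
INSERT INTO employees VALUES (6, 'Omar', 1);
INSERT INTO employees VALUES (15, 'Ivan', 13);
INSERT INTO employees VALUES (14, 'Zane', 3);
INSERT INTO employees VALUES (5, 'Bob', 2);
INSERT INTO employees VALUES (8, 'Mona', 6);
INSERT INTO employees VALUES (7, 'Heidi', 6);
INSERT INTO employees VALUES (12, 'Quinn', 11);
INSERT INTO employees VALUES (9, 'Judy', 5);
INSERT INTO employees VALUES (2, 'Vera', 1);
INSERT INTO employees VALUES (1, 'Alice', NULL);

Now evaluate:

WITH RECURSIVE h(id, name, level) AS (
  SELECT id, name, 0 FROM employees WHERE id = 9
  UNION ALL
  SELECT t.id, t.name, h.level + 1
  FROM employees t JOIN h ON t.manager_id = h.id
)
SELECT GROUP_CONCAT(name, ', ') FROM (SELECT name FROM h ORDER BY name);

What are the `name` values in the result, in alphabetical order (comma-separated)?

Base: id=9 (Judy) at level 0.
Iteration 1: rows with manager_id in {9} -> Eve (id 10, level 1), Walt (id 11, level 1).
Iteration 2: rows with manager_id in {10,11} -> Quinn (id 12, level 2), Dave (id 13, level 2).
Iteration 3: rows with manager_id in {12,13} -> Ivan (id 15, level 3).
Iteration 4: no rows with manager_id in {15}; recursion stops.

Dave, Eve, Ivan, Judy, Quinn, Walt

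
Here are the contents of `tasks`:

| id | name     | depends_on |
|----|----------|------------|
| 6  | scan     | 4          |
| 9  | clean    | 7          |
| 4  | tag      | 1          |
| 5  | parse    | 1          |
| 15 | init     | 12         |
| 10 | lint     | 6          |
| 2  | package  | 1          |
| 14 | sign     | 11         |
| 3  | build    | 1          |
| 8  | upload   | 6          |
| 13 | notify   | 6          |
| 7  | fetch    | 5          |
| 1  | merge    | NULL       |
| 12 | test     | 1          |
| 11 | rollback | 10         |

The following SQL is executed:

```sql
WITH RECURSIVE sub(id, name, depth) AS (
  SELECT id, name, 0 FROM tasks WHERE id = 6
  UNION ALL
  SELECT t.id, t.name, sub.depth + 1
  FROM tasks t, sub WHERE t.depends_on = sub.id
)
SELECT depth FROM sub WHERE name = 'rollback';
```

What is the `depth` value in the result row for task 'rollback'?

2

Base: id=6 (scan) at depth 0.
Iteration 1: rows with depends_on in {6} -> upload (id 8, depth 1), lint (id 10, depth 1), notify (id 13, depth 1).
Iteration 2: rows with depends_on in {8,10,13} -> rollback (id 11, depth 2).
Iteration 3: rows with depends_on in {11} -> sign (id 14, depth 3).
Iteration 4: no rows with depends_on in {14}; recursion stops.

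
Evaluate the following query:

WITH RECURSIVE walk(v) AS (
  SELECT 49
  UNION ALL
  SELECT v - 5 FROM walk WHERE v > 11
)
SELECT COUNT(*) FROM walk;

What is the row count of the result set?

Base: v=49.
Iteration 1: 49 > 11 holds -> v = 49 - 5 = 44.
Iteration 2: 44 > 11 holds -> v = 44 - 5 = 39.
Iteration 3: 39 > 11 holds -> v = 39 - 5 = 34.
Iteration 4: 34 > 11 holds -> v = 34 - 5 = 29.
Iteration 5: 29 > 11 holds -> v = 29 - 5 = 24.
Iteration 6: 24 > 11 holds -> v = 24 - 5 = 19.
Iteration 7: 19 > 11 holds -> v = 19 - 5 = 14.
Iteration 8: 14 > 11 holds -> v = 14 - 5 = 9.
Iteration 9: 9 > 11 fails; recursion stops.
Total rows emitted: 9.

9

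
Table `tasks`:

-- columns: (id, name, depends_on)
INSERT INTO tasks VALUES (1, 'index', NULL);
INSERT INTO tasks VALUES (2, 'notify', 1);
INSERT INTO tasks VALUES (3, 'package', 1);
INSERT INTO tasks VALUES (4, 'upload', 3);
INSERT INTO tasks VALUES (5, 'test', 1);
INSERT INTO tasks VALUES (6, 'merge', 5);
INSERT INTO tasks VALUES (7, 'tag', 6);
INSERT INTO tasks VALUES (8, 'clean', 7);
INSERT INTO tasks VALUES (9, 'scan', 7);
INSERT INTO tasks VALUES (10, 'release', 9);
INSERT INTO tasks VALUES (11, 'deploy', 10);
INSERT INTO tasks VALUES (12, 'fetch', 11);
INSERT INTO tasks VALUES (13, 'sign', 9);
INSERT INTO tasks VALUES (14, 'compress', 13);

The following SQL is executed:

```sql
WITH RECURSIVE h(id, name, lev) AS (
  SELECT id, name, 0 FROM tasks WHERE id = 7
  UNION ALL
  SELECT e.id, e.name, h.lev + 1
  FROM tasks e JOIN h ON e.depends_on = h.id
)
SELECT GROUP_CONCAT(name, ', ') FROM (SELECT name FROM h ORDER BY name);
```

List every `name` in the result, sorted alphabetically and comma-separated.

Base: id=7 (tag) at lev 0.
Iteration 1: rows with depends_on in {7} -> clean (id 8, lev 1), scan (id 9, lev 1).
Iteration 2: rows with depends_on in {8,9} -> release (id 10, lev 2), sign (id 13, lev 2).
Iteration 3: rows with depends_on in {10,13} -> deploy (id 11, lev 3), compress (id 14, lev 3).
Iteration 4: rows with depends_on in {11,14} -> fetch (id 12, lev 4).
Iteration 5: no rows with depends_on in {12}; recursion stops.

clean, compress, deploy, fetch, release, scan, sign, tag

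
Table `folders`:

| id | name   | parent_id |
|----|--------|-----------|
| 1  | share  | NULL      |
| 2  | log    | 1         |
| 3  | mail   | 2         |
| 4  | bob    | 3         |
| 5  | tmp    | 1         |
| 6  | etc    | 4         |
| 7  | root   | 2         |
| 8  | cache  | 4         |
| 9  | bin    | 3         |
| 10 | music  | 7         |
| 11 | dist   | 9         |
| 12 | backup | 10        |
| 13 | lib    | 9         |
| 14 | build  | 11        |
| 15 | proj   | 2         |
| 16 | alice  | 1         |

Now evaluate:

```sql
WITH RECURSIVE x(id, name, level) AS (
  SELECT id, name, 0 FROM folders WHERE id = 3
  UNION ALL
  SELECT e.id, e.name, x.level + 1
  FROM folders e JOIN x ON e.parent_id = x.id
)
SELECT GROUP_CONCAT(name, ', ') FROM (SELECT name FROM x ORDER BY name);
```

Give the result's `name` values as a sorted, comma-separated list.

bin, bob, build, cache, dist, etc, lib, mail

Base: id=3 (mail) at level 0.
Iteration 1: rows with parent_id in {3} -> bob (id 4, level 1), bin (id 9, level 1).
Iteration 2: rows with parent_id in {4,9} -> etc (id 6, level 2), cache (id 8, level 2), dist (id 11, level 2), lib (id 13, level 2).
Iteration 3: rows with parent_id in {6,8,11,13} -> build (id 14, level 3).
Iteration 4: no rows with parent_id in {14}; recursion stops.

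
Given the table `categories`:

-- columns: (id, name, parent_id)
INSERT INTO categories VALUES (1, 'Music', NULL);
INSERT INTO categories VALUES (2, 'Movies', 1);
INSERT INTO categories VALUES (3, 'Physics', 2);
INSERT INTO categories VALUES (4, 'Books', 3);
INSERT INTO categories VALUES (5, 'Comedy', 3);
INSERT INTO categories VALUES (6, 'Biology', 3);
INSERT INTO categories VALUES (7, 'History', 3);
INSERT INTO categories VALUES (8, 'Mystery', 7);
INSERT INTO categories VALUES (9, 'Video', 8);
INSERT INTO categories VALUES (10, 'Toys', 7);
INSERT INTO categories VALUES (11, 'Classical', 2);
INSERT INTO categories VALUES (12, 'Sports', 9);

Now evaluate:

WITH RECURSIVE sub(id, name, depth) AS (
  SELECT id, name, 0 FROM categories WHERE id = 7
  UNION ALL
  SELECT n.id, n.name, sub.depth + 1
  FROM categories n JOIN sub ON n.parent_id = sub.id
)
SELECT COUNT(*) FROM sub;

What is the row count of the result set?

Base: id=7 (History) at depth 0.
Iteration 1: rows with parent_id in {7} -> Mystery (id 8, depth 1), Toys (id 10, depth 1).
Iteration 2: rows with parent_id in {8,10} -> Video (id 9, depth 2).
Iteration 3: rows with parent_id in {9} -> Sports (id 12, depth 3).
Iteration 4: no rows with parent_id in {12}; recursion stops.
Total rows emitted: 5.

5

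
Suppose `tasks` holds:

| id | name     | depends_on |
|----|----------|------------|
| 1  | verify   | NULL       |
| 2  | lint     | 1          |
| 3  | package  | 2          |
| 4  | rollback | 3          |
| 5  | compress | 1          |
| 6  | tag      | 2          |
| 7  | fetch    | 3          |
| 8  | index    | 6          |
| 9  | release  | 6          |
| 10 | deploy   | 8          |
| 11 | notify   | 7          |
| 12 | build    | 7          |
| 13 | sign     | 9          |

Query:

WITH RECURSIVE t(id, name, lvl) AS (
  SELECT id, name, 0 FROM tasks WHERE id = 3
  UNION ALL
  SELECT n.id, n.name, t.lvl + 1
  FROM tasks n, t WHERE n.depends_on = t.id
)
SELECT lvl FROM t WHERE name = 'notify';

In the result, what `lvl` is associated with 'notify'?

2

Base: id=3 (package) at lvl 0.
Iteration 1: rows with depends_on in {3} -> rollback (id 4, lvl 1), fetch (id 7, lvl 1).
Iteration 2: rows with depends_on in {4,7} -> notify (id 11, lvl 2), build (id 12, lvl 2).
Iteration 3: no rows with depends_on in {11,12}; recursion stops.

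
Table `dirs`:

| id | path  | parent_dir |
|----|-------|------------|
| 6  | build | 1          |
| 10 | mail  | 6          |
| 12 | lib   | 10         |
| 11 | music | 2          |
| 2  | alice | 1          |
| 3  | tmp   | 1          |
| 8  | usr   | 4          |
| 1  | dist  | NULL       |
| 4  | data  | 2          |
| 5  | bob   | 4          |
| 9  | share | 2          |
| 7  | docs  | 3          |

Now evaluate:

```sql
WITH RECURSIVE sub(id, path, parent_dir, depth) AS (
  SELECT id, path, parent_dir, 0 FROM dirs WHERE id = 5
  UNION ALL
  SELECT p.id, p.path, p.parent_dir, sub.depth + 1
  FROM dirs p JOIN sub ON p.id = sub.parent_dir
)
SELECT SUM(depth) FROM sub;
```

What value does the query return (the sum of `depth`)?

6

Base: id=5 (bob), parent_dir=4, depth 0.
Iteration 1: join on id=4 -> data (id 4, parent_dir=2, depth 1).
Iteration 2: join on id=2 -> alice (id 2, parent_dir=1, depth 2).
Iteration 3: join on id=1 -> dist (id 1, parent_dir=NULL, depth 3).
Iteration 4: parent_dir is NULL; no match; recursion stops.
SUM(depth) = 0 + 1 + 2 + 3 = 6.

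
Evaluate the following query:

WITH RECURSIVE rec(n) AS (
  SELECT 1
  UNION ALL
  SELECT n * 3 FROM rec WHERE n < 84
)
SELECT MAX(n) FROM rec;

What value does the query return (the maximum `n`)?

243

Base: n=1.
Iteration 1: 1 < 84 holds -> n = 1 * 3 = 3.
Iteration 2: 3 < 84 holds -> n = 3 * 3 = 9.
Iteration 3: 9 < 84 holds -> n = 9 * 3 = 27.
Iteration 4: 27 < 84 holds -> n = 27 * 3 = 81.
Iteration 5: 81 < 84 holds -> n = 81 * 3 = 243.
Iteration 6: 243 < 84 fails; recursion stops.
n values: 1, 3, 9, 27, 81, 243; the maximum is 243.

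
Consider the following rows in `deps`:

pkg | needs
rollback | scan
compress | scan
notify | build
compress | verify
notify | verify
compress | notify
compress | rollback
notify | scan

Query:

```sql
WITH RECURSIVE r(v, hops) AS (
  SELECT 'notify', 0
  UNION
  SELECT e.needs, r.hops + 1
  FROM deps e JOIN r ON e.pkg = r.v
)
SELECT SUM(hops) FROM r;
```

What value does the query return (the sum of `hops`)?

3

Base: (notify, hops=0).
Iteration 1: edges from {notify} -> (build, hops=1), (scan, hops=1), (verify, hops=1).
Iteration 2: no outgoing edges from {build,scan,verify}; recursion stops.
SUM(hops) = 0 + 1 + 1 + 1 = 3.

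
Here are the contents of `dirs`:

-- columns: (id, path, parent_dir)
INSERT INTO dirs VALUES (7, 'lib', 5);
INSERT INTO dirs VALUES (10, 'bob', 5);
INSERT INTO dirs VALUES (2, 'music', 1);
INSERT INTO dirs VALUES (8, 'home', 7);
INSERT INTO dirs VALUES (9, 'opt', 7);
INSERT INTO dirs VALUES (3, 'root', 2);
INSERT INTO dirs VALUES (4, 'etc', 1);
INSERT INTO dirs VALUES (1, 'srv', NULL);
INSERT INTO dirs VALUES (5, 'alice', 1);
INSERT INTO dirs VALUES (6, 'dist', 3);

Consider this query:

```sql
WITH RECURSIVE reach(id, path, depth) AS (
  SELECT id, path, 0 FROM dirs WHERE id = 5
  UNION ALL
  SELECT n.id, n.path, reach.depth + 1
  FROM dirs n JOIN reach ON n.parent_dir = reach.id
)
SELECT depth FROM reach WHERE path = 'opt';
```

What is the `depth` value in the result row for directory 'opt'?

Base: id=5 (alice) at depth 0.
Iteration 1: rows with parent_dir in {5} -> lib (id 7, depth 1), bob (id 10, depth 1).
Iteration 2: rows with parent_dir in {7,10} -> home (id 8, depth 2), opt (id 9, depth 2).
Iteration 3: no rows with parent_dir in {8,9}; recursion stops.

2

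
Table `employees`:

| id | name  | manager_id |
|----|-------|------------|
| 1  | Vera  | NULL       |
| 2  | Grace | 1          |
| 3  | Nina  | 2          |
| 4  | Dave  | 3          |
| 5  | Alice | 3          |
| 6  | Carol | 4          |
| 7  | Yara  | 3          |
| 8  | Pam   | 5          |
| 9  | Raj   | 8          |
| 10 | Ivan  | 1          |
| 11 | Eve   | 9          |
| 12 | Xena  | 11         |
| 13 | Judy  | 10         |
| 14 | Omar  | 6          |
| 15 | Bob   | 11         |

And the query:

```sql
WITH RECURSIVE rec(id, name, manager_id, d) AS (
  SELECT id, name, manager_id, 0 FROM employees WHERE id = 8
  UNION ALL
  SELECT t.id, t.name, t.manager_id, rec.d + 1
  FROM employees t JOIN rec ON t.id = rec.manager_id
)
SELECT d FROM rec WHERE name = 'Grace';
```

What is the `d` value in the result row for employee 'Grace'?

3

Base: id=8 (Pam), manager_id=5, d 0.
Iteration 1: join on id=5 -> Alice (id 5, manager_id=3, d 1).
Iteration 2: join on id=3 -> Nina (id 3, manager_id=2, d 2).
Iteration 3: join on id=2 -> Grace (id 2, manager_id=1, d 3).
Iteration 4: join on id=1 -> Vera (id 1, manager_id=NULL, d 4).
Iteration 5: manager_id is NULL; no match; recursion stops.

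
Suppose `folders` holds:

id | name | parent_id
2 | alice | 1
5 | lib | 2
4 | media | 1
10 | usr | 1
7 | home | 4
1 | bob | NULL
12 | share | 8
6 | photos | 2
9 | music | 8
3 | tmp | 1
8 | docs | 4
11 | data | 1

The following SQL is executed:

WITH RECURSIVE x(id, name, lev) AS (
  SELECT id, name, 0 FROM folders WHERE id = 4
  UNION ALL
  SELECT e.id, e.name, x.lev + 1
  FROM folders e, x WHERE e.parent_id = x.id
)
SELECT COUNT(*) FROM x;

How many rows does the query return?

5

Base: id=4 (media) at lev 0.
Iteration 1: rows with parent_id in {4} -> home (id 7, lev 1), docs (id 8, lev 1).
Iteration 2: rows with parent_id in {7,8} -> music (id 9, lev 2), share (id 12, lev 2).
Iteration 3: no rows with parent_id in {9,12}; recursion stops.
Total rows emitted: 5.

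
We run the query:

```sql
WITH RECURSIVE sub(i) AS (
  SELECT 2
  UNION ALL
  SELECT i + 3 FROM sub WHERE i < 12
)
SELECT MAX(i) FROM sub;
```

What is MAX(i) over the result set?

Base: i=2.
Iteration 1: 2 < 12 holds -> i = 2 + 3 = 5.
Iteration 2: 5 < 12 holds -> i = 5 + 3 = 8.
Iteration 3: 8 < 12 holds -> i = 8 + 3 = 11.
Iteration 4: 11 < 12 holds -> i = 11 + 3 = 14.
Iteration 5: 14 < 12 fails; recursion stops.
i values: 2, 5, 8, 11, 14; the maximum is 14.

14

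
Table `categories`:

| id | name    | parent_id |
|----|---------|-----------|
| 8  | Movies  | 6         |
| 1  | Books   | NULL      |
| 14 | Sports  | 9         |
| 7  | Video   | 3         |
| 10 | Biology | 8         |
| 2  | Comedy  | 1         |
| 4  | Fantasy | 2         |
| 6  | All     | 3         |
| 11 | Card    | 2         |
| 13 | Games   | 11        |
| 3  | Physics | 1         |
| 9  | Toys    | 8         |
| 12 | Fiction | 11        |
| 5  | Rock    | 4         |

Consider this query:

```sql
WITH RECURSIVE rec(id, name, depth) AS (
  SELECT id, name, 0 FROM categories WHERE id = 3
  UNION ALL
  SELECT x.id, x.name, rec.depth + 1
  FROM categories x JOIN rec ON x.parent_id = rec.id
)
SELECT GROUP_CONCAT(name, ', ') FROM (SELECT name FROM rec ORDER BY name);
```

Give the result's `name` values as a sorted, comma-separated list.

Base: id=3 (Physics) at depth 0.
Iteration 1: rows with parent_id in {3} -> All (id 6, depth 1), Video (id 7, depth 1).
Iteration 2: rows with parent_id in {6,7} -> Movies (id 8, depth 2).
Iteration 3: rows with parent_id in {8} -> Toys (id 9, depth 3), Biology (id 10, depth 3).
Iteration 4: rows with parent_id in {9,10} -> Sports (id 14, depth 4).
Iteration 5: no rows with parent_id in {14}; recursion stops.

All, Biology, Movies, Physics, Sports, Toys, Video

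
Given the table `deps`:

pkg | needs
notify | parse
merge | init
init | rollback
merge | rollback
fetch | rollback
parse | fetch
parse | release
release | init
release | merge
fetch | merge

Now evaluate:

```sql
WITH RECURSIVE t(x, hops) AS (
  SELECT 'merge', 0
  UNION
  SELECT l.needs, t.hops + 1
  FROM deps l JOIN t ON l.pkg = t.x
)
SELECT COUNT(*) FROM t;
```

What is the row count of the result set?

Base: (merge, hops=0).
Iteration 1: edges from {merge} -> (init, hops=1), (rollback, hops=1).
Iteration 2: edges from {init,rollback} -> (rollback, hops=2).
Iteration 3: no outgoing edges from {rollback}; recursion stops.
Total rows emitted: 4.

4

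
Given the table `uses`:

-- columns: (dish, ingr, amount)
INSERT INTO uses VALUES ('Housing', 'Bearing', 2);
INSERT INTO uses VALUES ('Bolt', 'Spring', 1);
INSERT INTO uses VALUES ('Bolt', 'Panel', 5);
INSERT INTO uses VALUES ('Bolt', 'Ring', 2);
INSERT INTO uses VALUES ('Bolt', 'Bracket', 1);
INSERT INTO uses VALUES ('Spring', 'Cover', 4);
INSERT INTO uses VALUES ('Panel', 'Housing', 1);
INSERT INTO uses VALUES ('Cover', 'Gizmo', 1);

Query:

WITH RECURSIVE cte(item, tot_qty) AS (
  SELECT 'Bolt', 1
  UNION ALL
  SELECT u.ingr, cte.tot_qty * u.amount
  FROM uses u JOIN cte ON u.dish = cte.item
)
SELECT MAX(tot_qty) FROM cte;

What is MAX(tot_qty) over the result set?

10

Base: (Bolt, tot_qty=1).
Iteration 1: components of {Bolt} -> Bracket = 1*1 = 1, Panel = 1*5 = 5, Ring = 1*2 = 2, Spring = 1*1 = 1.
Iteration 2: components of {Bracket,Panel,Ring,Spring} -> Cover = 1*4 = 4, Housing = 5*1 = 5.
Iteration 3: components of {Cover,Housing} -> Bearing = 5*2 = 10, Gizmo = 4*1 = 4.
Iteration 4: no further components; recursion stops.
tot_qty values: 1, 1, 1, 2, 5, 4, 5, 4, 10; the maximum is 10.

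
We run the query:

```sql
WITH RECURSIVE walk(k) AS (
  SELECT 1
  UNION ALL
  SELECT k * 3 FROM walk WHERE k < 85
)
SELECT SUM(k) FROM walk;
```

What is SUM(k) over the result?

364

Base: k=1.
Iteration 1: 1 < 85 holds -> k = 1 * 3 = 3.
Iteration 2: 3 < 85 holds -> k = 3 * 3 = 9.
Iteration 3: 9 < 85 holds -> k = 9 * 3 = 27.
Iteration 4: 27 < 85 holds -> k = 27 * 3 = 81.
Iteration 5: 81 < 85 holds -> k = 81 * 3 = 243.
Iteration 6: 243 < 85 fails; recursion stops.
SUM(k) = 1 + 3 + 9 + 27 + 81 + 243 = 364.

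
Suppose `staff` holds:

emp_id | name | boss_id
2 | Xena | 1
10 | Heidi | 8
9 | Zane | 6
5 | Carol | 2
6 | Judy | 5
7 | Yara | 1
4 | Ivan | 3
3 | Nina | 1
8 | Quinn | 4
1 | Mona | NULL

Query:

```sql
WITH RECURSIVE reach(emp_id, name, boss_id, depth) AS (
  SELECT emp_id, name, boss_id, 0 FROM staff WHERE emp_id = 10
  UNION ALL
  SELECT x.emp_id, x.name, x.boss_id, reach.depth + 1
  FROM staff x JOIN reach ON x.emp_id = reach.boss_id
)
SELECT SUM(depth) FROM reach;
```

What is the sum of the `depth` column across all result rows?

10

Base: emp_id=10 (Heidi), boss_id=8, depth 0.
Iteration 1: join on emp_id=8 -> Quinn (id 8, boss_id=4, depth 1).
Iteration 2: join on emp_id=4 -> Ivan (id 4, boss_id=3, depth 2).
Iteration 3: join on emp_id=3 -> Nina (id 3, boss_id=1, depth 3).
Iteration 4: join on emp_id=1 -> Mona (id 1, boss_id=NULL, depth 4).
Iteration 5: boss_id is NULL; no match; recursion stops.
SUM(depth) = 0 + 1 + 2 + 3 + 4 = 10.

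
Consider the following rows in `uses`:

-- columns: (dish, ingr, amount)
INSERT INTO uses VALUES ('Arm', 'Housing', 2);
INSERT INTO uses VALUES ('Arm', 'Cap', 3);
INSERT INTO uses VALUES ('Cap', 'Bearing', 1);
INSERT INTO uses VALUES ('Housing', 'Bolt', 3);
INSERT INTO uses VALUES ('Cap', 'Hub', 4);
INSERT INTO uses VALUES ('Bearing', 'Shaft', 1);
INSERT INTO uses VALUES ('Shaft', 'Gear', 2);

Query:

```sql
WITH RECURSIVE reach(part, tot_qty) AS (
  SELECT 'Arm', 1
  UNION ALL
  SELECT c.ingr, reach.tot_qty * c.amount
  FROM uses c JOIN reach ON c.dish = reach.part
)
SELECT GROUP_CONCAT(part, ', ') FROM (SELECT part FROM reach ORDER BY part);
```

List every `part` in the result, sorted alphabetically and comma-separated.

Arm, Bearing, Bolt, Cap, Gear, Housing, Hub, Shaft

Base: (Arm, tot_qty=1).
Iteration 1: components of {Arm} -> Cap = 1*3 = 3, Housing = 1*2 = 2.
Iteration 2: components of {Cap,Housing} -> Bearing = 3*1 = 3, Bolt = 2*3 = 6, Hub = 3*4 = 12.
Iteration 3: components of {Bearing,Bolt,Hub} -> Shaft = 3*1 = 3.
Iteration 4: components of {Shaft} -> Gear = 3*2 = 6.
Iteration 5: no further components; recursion stops.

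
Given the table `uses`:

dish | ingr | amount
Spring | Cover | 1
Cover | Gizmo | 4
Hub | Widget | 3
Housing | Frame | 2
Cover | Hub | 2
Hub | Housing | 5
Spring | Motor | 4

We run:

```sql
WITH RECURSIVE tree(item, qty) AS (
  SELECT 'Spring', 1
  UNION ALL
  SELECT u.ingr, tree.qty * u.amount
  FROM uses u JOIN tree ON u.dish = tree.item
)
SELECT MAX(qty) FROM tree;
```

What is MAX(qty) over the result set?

Base: (Spring, qty=1).
Iteration 1: components of {Spring} -> Cover = 1*1 = 1, Motor = 1*4 = 4.
Iteration 2: components of {Cover,Motor} -> Gizmo = 1*4 = 4, Hub = 1*2 = 2.
Iteration 3: components of {Gizmo,Hub} -> Housing = 2*5 = 10, Widget = 2*3 = 6.
Iteration 4: components of {Housing,Widget} -> Frame = 10*2 = 20.
Iteration 5: no further components; recursion stops.
qty values: 1, 1, 4, 2, 4, 6, 10, 20; the maximum is 20.

20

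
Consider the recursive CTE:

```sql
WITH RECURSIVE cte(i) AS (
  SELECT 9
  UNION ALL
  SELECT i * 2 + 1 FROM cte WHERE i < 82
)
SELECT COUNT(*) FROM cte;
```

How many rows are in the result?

5

Base: i=9.
Iteration 1: 9 < 82 holds -> i = 9 * 2 + 1 = 19.
Iteration 2: 19 < 82 holds -> i = 19 * 2 + 1 = 39.
Iteration 3: 39 < 82 holds -> i = 39 * 2 + 1 = 79.
Iteration 4: 79 < 82 holds -> i = 79 * 2 + 1 = 159.
Iteration 5: 159 < 82 fails; recursion stops.
Total rows emitted: 5.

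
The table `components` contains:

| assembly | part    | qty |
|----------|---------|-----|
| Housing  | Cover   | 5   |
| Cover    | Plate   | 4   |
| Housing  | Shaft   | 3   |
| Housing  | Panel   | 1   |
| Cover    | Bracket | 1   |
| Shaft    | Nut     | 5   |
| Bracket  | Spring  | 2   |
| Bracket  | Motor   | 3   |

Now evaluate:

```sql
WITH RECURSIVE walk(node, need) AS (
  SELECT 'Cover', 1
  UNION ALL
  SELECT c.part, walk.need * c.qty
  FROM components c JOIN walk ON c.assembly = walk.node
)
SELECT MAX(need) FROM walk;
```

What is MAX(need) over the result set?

4

Base: (Cover, need=1).
Iteration 1: components of {Cover} -> Bracket = 1*1 = 1, Plate = 1*4 = 4.
Iteration 2: components of {Bracket,Plate} -> Motor = 1*3 = 3, Spring = 1*2 = 2.
Iteration 3: no further components; recursion stops.
need values: 1, 4, 1, 2, 3; the maximum is 4.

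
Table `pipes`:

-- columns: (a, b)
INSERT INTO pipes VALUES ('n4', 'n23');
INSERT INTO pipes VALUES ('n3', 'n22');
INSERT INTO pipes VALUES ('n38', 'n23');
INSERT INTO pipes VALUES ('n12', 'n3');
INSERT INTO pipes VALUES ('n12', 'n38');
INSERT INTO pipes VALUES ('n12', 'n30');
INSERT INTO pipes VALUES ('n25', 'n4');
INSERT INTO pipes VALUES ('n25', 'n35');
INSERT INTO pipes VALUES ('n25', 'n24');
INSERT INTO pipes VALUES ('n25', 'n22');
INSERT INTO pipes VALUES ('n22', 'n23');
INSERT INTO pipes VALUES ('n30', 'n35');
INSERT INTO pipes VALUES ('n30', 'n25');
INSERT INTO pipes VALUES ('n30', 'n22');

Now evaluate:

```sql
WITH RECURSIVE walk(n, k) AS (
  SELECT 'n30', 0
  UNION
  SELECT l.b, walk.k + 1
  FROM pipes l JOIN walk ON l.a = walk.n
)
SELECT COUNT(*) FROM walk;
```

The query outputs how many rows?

10

Base: (n30, k=0).
Iteration 1: edges from {n30} -> (n22, k=1), (n25, k=1), (n35, k=1).
Iteration 2: edges from {n22,n25,n35} -> (n22, k=2), (n23, k=2), (n24, k=2), (n35, k=2), (n4, k=2).
Iteration 3: edges from {n22,n23,n24,n35,n4} -> (n23, k=3). [UNION drops 1 duplicate row(s)]
Iteration 4: no outgoing edges from {n23}; recursion stops.
Total rows emitted: 10.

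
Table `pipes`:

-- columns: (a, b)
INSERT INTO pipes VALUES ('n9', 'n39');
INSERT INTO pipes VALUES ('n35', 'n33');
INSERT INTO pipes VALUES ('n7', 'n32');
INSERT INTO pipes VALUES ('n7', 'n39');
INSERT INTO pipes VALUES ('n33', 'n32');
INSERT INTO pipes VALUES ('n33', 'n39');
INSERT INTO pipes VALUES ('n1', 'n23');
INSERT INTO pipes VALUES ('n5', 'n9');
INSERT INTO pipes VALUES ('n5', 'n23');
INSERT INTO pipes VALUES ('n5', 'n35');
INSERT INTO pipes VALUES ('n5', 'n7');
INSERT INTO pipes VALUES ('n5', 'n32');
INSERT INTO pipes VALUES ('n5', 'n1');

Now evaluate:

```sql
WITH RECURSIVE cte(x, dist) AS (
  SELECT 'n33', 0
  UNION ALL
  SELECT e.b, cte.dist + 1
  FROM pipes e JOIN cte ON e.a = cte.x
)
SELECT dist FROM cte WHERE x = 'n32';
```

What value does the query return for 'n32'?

1

Base: (n33, dist=0).
Iteration 1: edges from {n33} -> (n32, dist=1), (n39, dist=1).
Iteration 2: no outgoing edges from {n32,n39}; recursion stops.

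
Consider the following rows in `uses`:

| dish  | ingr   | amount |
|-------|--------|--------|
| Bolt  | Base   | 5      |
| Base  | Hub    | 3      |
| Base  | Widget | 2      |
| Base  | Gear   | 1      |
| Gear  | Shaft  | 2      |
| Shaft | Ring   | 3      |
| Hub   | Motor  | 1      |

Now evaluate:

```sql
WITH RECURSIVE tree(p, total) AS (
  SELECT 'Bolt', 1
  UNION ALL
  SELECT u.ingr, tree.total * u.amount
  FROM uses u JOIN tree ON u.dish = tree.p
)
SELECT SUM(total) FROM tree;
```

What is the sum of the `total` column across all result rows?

Base: (Bolt, total=1).
Iteration 1: components of {Bolt} -> Base = 1*5 = 5.
Iteration 2: components of {Base} -> Gear = 5*1 = 5, Hub = 5*3 = 15, Widget = 5*2 = 10.
Iteration 3: components of {Gear,Hub,Widget} -> Motor = 15*1 = 15, Shaft = 5*2 = 10.
Iteration 4: components of {Motor,Shaft} -> Ring = 10*3 = 30.
Iteration 5: no further components; recursion stops.
SUM(total) = 1 + 5 + 15 + 10 + 5 + 15 + 10 + 30 = 91.

91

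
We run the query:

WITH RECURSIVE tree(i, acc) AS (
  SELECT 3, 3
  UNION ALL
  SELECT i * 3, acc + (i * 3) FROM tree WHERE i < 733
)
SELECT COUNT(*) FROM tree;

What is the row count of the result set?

7

Base: i=3, acc=3.
Iteration 1: 3 < 733 holds -> i = 3 * 3 = 9, acc = 3 + 9 = 12.
Iteration 2: 9 < 733 holds -> i = 9 * 3 = 27, acc = 12 + 27 = 39.
Iteration 3: 27 < 733 holds -> i = 27 * 3 = 81, acc = 39 + 81 = 120.
Iteration 4: 81 < 733 holds -> i = 81 * 3 = 243, acc = 120 + 243 = 363.
Iteration 5: 243 < 733 holds -> i = 243 * 3 = 729, acc = 363 + 729 = 1092.
Iteration 6: 729 < 733 holds -> i = 729 * 3 = 2187, acc = 1092 + 2187 = 3279.
Iteration 7: 2187 < 733 fails; recursion stops.
Total rows emitted: 7.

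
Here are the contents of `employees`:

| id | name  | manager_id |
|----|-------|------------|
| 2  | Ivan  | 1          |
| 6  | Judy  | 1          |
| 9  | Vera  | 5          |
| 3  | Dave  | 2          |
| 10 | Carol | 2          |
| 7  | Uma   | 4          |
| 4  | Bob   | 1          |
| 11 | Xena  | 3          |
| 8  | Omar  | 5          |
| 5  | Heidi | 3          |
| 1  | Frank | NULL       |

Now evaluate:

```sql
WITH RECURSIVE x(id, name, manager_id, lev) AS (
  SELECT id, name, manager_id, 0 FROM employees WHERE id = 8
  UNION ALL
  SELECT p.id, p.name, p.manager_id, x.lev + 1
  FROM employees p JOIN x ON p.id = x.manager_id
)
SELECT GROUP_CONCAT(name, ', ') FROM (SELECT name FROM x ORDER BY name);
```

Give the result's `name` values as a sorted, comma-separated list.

Base: id=8 (Omar), manager_id=5, lev 0.
Iteration 1: join on id=5 -> Heidi (id 5, manager_id=3, lev 1).
Iteration 2: join on id=3 -> Dave (id 3, manager_id=2, lev 2).
Iteration 3: join on id=2 -> Ivan (id 2, manager_id=1, lev 3).
Iteration 4: join on id=1 -> Frank (id 1, manager_id=NULL, lev 4).
Iteration 5: manager_id is NULL; no match; recursion stops.

Dave, Frank, Heidi, Ivan, Omar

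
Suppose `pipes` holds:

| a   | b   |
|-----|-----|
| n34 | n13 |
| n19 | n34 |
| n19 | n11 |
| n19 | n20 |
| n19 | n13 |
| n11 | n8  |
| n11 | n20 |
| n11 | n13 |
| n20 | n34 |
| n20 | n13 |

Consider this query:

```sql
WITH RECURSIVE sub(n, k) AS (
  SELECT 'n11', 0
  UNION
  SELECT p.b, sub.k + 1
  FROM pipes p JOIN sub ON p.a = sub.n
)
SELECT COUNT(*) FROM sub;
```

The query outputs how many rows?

Base: (n11, k=0).
Iteration 1: edges from {n11} -> (n13, k=1), (n20, k=1), (n8, k=1).
Iteration 2: edges from {n13,n20,n8} -> (n13, k=2), (n34, k=2).
Iteration 3: edges from {n13,n34} -> (n13, k=3).
Iteration 4: no outgoing edges from {n13}; recursion stops.
Total rows emitted: 7.

7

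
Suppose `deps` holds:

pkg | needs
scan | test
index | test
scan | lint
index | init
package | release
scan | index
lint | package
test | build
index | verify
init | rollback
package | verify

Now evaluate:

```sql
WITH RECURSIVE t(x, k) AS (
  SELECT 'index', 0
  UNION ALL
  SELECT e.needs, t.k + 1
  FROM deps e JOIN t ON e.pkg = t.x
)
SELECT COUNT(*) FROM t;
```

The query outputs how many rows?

6

Base: (index, k=0).
Iteration 1: edges from {index} -> (init, k=1), (test, k=1), (verify, k=1).
Iteration 2: edges from {init,test,verify} -> (build, k=2), (rollback, k=2).
Iteration 3: no outgoing edges from {build,rollback}; recursion stops.
Total rows emitted: 6.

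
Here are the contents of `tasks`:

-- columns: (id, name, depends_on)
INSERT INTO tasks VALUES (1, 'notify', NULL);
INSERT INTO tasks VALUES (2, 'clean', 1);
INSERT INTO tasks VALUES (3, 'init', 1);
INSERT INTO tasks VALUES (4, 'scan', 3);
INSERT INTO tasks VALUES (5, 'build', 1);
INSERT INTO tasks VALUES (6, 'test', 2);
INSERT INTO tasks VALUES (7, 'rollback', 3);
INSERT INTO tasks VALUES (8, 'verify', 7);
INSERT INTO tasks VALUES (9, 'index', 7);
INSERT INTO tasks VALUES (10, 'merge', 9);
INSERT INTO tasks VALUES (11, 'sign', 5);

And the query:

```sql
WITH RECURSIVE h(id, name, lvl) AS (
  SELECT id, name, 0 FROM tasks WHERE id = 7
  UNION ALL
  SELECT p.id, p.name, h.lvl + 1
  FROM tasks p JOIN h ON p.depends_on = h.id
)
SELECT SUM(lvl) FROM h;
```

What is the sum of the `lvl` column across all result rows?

Base: id=7 (rollback) at lvl 0.
Iteration 1: rows with depends_on in {7} -> verify (id 8, lvl 1), index (id 9, lvl 1).
Iteration 2: rows with depends_on in {8,9} -> merge (id 10, lvl 2).
Iteration 3: no rows with depends_on in {10}; recursion stops.
SUM(lvl) = 0 + 1 + 1 + 2 = 4.

4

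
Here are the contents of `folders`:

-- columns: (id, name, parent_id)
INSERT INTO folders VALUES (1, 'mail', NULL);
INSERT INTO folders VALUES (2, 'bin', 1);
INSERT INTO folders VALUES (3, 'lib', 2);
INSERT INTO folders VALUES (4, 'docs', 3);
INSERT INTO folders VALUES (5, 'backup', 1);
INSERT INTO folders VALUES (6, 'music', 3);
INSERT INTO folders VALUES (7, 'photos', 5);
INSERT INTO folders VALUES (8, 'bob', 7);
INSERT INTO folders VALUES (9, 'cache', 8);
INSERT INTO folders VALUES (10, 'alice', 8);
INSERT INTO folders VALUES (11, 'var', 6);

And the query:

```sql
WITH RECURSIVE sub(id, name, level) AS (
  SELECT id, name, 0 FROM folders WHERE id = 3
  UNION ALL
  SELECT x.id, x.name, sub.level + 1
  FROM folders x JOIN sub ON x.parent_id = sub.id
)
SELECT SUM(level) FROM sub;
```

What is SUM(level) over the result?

4

Base: id=3 (lib) at level 0.
Iteration 1: rows with parent_id in {3} -> docs (id 4, level 1), music (id 6, level 1).
Iteration 2: rows with parent_id in {4,6} -> var (id 11, level 2).
Iteration 3: no rows with parent_id in {11}; recursion stops.
SUM(level) = 0 + 1 + 1 + 2 = 4.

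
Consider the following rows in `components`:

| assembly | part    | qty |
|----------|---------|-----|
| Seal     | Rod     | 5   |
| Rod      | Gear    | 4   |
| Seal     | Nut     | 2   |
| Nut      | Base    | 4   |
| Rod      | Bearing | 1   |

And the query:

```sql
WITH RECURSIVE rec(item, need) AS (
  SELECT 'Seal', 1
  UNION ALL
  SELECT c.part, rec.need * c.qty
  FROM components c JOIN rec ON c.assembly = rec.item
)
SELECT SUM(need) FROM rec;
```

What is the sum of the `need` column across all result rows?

41

Base: (Seal, need=1).
Iteration 1: components of {Seal} -> Nut = 1*2 = 2, Rod = 1*5 = 5.
Iteration 2: components of {Nut,Rod} -> Base = 2*4 = 8, Bearing = 5*1 = 5, Gear = 5*4 = 20.
Iteration 3: no further components; recursion stops.
SUM(need) = 1 + 2 + 5 + 8 + 20 + 5 = 41.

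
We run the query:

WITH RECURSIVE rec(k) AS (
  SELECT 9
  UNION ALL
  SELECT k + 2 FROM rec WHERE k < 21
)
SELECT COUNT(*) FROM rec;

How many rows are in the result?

7

Base: k=9.
Iteration 1: 9 < 21 holds -> k = 9 + 2 = 11.
Iteration 2: 11 < 21 holds -> k = 11 + 2 = 13.
Iteration 3: 13 < 21 holds -> k = 13 + 2 = 15.
Iteration 4: 15 < 21 holds -> k = 15 + 2 = 17.
Iteration 5: 17 < 21 holds -> k = 17 + 2 = 19.
Iteration 6: 19 < 21 holds -> k = 19 + 2 = 21.
Iteration 7: 21 < 21 fails; recursion stops.
Total rows emitted: 7.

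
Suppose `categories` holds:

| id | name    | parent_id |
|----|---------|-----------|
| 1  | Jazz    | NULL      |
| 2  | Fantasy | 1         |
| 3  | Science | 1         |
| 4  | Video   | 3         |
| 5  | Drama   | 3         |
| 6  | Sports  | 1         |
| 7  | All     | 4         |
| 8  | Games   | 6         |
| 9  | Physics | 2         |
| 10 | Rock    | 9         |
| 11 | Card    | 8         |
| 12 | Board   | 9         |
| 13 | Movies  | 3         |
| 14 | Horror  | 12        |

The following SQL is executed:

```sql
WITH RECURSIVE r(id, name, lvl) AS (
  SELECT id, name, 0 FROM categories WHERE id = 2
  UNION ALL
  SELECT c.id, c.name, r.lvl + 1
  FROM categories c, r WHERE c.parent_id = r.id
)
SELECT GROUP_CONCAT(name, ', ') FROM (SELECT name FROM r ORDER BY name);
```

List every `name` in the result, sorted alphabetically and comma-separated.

Base: id=2 (Fantasy) at lvl 0.
Iteration 1: rows with parent_id in {2} -> Physics (id 9, lvl 1).
Iteration 2: rows with parent_id in {9} -> Rock (id 10, lvl 2), Board (id 12, lvl 2).
Iteration 3: rows with parent_id in {10,12} -> Horror (id 14, lvl 3).
Iteration 4: no rows with parent_id in {14}; recursion stops.

Board, Fantasy, Horror, Physics, Rock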